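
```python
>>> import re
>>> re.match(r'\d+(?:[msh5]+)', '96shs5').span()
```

(0, 6)

The pattern matches one or more of a digit; then one or more of one of [msh5] (non-capturing group).
With `match`, the pattern is implicitly anchored at the beginning.
The match spans [0:6] → '96shs5'.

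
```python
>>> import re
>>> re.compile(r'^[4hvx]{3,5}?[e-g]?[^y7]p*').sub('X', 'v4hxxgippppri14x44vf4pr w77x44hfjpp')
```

'Xxgippppri14x44vf4pr w77x44hfjpp'

The pattern matches anchored at the start of the string; then 3 to 5 of one of [4hvx] (lazy), then optionally a character in [e-g]; then any character except [y7], then zero or more of the literal 'p'.
Because the quantifier is non-greedy, it stops expanding at the earliest point where the rest of the pattern can succeed.
Matches: at [0:4] → 'v4hx'.
Every occurrence is swapped for 'X'.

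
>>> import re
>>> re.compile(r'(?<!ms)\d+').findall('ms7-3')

Because the assertion is negative and zero-width, positions next to the forbidden text are skipped.
No capturing groups, so `findall` returns the 1 full match string.

['3']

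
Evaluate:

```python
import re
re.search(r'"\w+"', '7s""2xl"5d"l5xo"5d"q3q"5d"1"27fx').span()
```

`search` walks the string left to right and returns the first match it finds.
The match spans [3:8] → '"2xl"'.

(3, 8)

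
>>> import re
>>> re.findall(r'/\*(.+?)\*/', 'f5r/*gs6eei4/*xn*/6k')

Walking the string: at [3:18] match '/*gs6eei4/*xn*/', group 1 = 'gs6eei4/*xn'.
One capturing group, so `findall` returns just the captured substring from the one match — 1 in all.

['gs6eei4/*xn']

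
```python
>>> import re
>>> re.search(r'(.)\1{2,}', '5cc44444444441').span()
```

(3, 13)

`\1` is not a pattern — it's the concrete string captured by group 1, re-applied verbatim.
`re.search` tries every starting position until one works.
The match spans [3:13] → '4444444444'.
Captured: group 1 = '4'.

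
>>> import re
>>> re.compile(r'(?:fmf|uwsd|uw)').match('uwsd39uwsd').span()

(0, 4)

Branches in `(...|...)` are attempted left-to-right; the first branch that allows the whole pattern to succeed is taken.
With `match`, the pattern is implicitly anchored at the beginning.
The match spans [0:4] → 'uwsd'.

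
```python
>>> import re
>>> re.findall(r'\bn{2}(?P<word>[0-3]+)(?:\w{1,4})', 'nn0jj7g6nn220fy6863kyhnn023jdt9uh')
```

['0']

The pattern matches a word boundary (`\b`, zero-width); then exactly 2 of a literal 'n'; then one or more of a character in [0-3] (captured as 'word'); then 1 to 4 of a word character (non-capturing group).
Matches: at [0:7] match 'nn0jj7g', group 1 = '0'.
One capturing group, so `findall` returns just the captured substring from the one match — 1 in all.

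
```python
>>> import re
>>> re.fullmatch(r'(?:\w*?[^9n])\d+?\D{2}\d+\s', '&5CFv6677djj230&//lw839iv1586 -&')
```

None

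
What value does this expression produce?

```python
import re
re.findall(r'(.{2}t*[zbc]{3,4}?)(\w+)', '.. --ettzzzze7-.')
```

[('-ettzzz', 'ze7')]

With the lazy modifier that quantifier settles for the fewest repetitions that let the rest of the pattern succeed (the atoms after it are unaffected and can still be greedy).
With 2 capturing groups, `findall` returns a 2-tuple per match.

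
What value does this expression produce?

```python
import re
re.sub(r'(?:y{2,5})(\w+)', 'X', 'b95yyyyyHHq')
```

This matches 2 to 5 of a literal 'y' (non-capturing group); then one or more of a word character (captured).
Matches: at [3:11] → 'yyyyyHHq'.
Each match is replaced by 'X'.

'b95X'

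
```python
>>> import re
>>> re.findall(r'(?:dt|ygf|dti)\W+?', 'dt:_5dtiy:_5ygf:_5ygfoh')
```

['dt:', 'ygf:']

Matches: at [0:3] → 'dt:'; at [12:16] → 'ygf:'.
No capturing groups, so `findall` returns the 2 full match strings.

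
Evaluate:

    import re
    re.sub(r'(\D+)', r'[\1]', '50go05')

'50[go]05'

Pattern: one or more of a non-digit (captured).
Matches: at [2:4] → 'go'.
Each match is replaced using the text its own group 1 captured.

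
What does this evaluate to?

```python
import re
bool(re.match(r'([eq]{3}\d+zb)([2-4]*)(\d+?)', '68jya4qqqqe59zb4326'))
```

False

Pattern: exactly 3 of one of [eq], then one or more of a digit, then the literal 'zb' (captured); then zero or more of a character in [2-4] (captured); then one or more of a digit (lazy) (captured).
`match` is anchored at position 0; if the pattern doesn't fit there, it returns None.
Here position 0 doesn't satisfy it, so the call returns None, and `bool(None)` is False.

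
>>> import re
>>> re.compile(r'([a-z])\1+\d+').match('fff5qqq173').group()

'fff5'

`re.match` only tries the pattern at the start of the string.
The match spans [0:4] → 'fff5'.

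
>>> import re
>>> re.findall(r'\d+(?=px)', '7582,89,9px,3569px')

['9', '3569']

Because the assertion is zero-width, the text it checks is not consumed and won't appear in the result.
Matches: at [8:9] → '9'; at [12:16] → '3569'.
With no groups in the pattern, `findall` gives back each whole match — 2 here.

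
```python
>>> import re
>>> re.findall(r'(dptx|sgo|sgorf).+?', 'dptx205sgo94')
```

['dptx', 'sgo']

Matches: at [0:5] match 'dptx2', group 1 = 'dptx'; at [7:11] match 'sgo9', group 1 = 'sgo'.
With a single group, `findall` returns only what that group captured — 2 items.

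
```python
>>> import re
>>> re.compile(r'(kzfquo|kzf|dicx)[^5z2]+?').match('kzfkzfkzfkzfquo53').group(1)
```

`match` is anchored at position 0; if the pattern doesn't fit there, it returns None.
The match spans [0:4] → 'kzfk'.
Captured: group 1 = 'kzf'.

'kzf'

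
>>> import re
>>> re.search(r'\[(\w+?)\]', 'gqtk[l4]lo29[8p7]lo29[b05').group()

The match spans [4:8] → '[l4]'.

'[l4]'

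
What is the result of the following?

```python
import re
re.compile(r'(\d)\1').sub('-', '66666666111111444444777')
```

'-----------7'

A backreference is literal: `\1` must see the identical characters the first group matched.
Each match is replaced by '-'.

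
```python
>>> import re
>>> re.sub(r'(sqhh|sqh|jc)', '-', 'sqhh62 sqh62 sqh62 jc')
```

The regex engine tests alternatives in the order written; an earlier branch that matches wins even if a later one would match more.
Matches: at [0:4] → 'sqhh'; at [7:10] → 'sqh'; at [13:16] → 'sqh'; at [19:21] → 'jc'.
Every occurrence is swapped for '-'.

'-62 -62 -62 -'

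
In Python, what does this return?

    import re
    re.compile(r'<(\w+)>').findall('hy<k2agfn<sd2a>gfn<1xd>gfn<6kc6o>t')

With a single group, `findall` returns only what that group captured — 3 items.

['sd2a', '1xd', '6kc6o']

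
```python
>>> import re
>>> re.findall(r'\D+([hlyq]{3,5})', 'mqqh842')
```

['qqh']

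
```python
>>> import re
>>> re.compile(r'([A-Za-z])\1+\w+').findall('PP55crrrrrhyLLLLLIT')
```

After group 1 captures some text, `\1` only succeeds where that same text appears again.
Scanning left to right: at [0:19] match 'PP55crrrrrhyLLLLLIT', group 1 = 'P'.
With a single group, `findall` returns only what that group captured — 1 item.

['P']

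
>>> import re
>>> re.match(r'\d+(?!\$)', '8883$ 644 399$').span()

The negative lookaround is zero-width — it rules out positions where the adjacent text would match, without consuming anything.
`match` is anchored at position 0; if the pattern doesn't fit there, it returns None.
The match spans [0:3] → '888'.

(0, 3)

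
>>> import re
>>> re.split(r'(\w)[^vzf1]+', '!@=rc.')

Pattern: a word character (captured); then one or more of any character except [vzf1].
Matches to split on: at [3:6] → 'rc.'.
`re.split` interleaves the captured-group text with the surrounding fragments.

['!@=', 'r', '']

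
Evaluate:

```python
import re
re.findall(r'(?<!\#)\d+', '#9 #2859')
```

A negative assertion filters positions out without eating any characters.
Matches: at [5:8] → '859'.
With no groups in the pattern, `findall` gives back each whole match — 1 here.

['859']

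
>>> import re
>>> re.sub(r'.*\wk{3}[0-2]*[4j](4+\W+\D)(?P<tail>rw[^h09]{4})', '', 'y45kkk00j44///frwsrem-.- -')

'-.- -'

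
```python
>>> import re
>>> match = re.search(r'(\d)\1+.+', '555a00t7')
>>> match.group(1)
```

'5'

`\1` is not a pattern — it's the concrete string captured by group 1, re-applied verbatim.
`search` walks the string left to right and returns the first match it finds.
The match spans [0:8] → '555a00t7'.
Captured: group 1 = '5'.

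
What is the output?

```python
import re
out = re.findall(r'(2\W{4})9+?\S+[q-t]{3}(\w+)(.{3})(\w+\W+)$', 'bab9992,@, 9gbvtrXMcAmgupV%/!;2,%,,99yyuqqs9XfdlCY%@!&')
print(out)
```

The pattern matches the literal '2', then exactly 4 of a non-word character (captured); then one or more of a literal '9' (lazy), then one or more of a non-whitespace character, then exactly 3 of a character in [q-t]; then one or more of a word character (captured); then exactly 3 of any character (captured); then one or more of a word character, then one or more of a non-word character (captured); then anchored at the end.
Multiple groups make `findall` return tuples — one 4-tuple for the one match.

[('2,@, ', '9Xf', 'dlC', 'Y%@!&')]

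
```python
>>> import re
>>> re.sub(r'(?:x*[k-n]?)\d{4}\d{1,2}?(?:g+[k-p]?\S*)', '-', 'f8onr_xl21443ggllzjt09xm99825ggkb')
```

'f8onr_-'

This matches zero or more of a literal 'x', then optionally a character in [k-n] (non-capturing group); then exactly 4 of a digit; then 1 to 2 of a digit (lazy); then one or more of a literal 'g', then optionally a character in [k-p], then zero or more of a non-whitespace character (non-capturing group).
Matches: at [6:33] → 'xl21443ggllzjt09xm99825ggkb'.
Every occurrence is swapped for '-'.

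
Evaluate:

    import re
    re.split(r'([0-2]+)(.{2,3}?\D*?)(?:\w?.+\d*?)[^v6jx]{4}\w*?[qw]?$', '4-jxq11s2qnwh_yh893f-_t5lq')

Pattern: one or more of a character in [0-2] (captured); then 2 to 3 of any character (lazy), then zero or more of a non-digit (lazy) (captured); then optionally a word character, then one or more of any character, then zero or more of a digit (lazy) (non-capturing group); then exactly 4 of any character except [v6jx], then zero or more of a word character (lazy), then optionally one of [qw]; then anchored at the end.
The group in the pattern means `split` returns the separators' captures alongside the pieces.

['4-jxq', '11', 's2', '']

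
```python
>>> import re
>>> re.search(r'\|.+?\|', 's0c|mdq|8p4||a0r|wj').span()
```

A non-greedy quantifier consumes as few characters as it can — just enough that the remainder of the pattern still matches from where it stops; whatever follows it matches normally.
The match spans [3:8] → '|mdq|'.

(3, 8)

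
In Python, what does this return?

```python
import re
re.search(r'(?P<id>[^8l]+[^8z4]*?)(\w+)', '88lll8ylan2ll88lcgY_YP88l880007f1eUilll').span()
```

The pattern matches one or more of any character except [8l], then zero or more of any character except [8z4] (lazy) (captured as 'id'); then one or more of a word character (captured).
`search` walks the string left to right and returns the first match it finds.
The match spans [6:39] → 'ylan2ll88lcgY_YP88l880007f1eUilll'.
Captured: group 1 = 'y', group 2 = 'lan2ll88lcgY_YP88l880007f1eUilll'.

(6, 39)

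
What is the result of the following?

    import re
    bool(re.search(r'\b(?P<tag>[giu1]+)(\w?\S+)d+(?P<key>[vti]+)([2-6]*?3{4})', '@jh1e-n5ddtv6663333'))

False

Pattern: a word boundary (`\b`, zero-width); then one or more of one of [giu1] (captured as 'tag'); then optionally a word character, then one or more of a non-whitespace character (captured); then one or more of a literal 'd'; then one or more of one of [vti] (captured as 'key'); then zero or more of a character in [2-6] (lazy), then exactly 4 of the literal '3' (captured).
`re.search` scans for the first position where the pattern succeeds.
Here the pattern never matches, so the call returns None, and `bool(None)` is False.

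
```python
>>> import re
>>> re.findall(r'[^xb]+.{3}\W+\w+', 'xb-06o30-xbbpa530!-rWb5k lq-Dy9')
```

No capturing groups, so `findall` returns the 2 full match strings.

['-06o30-xbbpa530', '!-rWb5k lq']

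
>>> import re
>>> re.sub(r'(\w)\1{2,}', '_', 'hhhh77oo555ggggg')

After group 1 captures some text, `\1` only succeeds where that same text appears again.
Every occurrence is swapped for '_'.

'_77oo__'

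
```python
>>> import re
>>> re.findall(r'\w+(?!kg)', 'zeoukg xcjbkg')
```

['zeoukg', 'xcjbkg']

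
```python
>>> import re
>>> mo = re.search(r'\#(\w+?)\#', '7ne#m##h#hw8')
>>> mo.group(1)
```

'm'

The match spans [3:6] → '#m#'.
Captured: group 1 = 'm'.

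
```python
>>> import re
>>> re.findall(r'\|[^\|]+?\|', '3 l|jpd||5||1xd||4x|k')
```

`findall` yields the raw match text (4 of them) because the pattern has no groups.

['|jpd|', '|5|', '|1xd|', '|4x|']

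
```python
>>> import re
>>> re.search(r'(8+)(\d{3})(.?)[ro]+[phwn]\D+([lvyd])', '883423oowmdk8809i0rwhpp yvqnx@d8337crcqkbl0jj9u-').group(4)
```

Pattern: one or more of a literal '8' (captured); then exactly 3 of a digit (captured); then optionally any character (captured); then one or more of one of [ro], then one of [phwn], then one or more of a non-digit; then one of [lvyd] (captured).
Unlike `match`, `search` isn't anchored — it looks for the pattern anywhere in the string.
The match spans [0:11] → '883423oowmd'.
Captured: group 1 = '88', group 2 = '342', group 3 = '3', group 4 = 'd'.

'd'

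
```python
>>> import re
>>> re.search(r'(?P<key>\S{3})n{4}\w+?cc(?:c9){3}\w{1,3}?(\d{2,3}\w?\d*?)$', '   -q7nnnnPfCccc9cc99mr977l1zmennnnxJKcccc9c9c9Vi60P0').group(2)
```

The match spans [3:53] → '-q7nnnnPfCccc9cc99mr977l1zmennnnxJKcccc9c9c9Vi60P0'.
Captured: group 1 = '-q7', group 2 = '60P0'.

'60P0'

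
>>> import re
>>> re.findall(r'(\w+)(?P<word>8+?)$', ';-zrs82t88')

Multiple groups make `findall` return tuples — one 2-tuple for the one match.

[('zrs82t8', '8')]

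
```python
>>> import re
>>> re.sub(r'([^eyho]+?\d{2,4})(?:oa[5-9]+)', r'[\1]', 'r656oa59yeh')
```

The replacement refers to a captured group, so each match is rewritten using its own captured text.

'[r656]yeh'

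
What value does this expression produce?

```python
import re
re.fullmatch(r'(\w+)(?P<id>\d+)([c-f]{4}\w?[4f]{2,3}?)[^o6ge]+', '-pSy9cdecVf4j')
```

None

`re.fullmatch` requires the pattern to consume the entire string.
Here the pattern can't cover the whole string, so the call returns None.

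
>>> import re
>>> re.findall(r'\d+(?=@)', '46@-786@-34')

['46', '786']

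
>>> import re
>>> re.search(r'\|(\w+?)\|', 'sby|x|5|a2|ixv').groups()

('x',)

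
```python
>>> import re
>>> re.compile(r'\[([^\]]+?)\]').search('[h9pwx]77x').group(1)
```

'h9pwx'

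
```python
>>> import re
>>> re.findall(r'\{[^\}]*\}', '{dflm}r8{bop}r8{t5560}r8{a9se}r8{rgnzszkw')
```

['{dflm}', '{bop}', '{t5560}', '{a9se}']

`findall` yields the raw match text (4 of them) because the pattern has no groups.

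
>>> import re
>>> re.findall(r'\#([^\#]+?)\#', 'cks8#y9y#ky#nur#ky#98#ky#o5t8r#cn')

['y9y', 'nur', '98', 'o5t8r']

Matches: at [4:9] match '#y9y#', group 1 = 'y9y'; at [11:16] match '#nur#', group 1 = 'nur'; at [18:22] match '#98#', group 1 = '98'; at [24:31] match '#o5t8r#', group 1 = 'o5t8r'.
Because there's exactly one group, `findall` drops the full match and keeps group 1 from each hit.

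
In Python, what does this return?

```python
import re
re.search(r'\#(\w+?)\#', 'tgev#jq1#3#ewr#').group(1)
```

'jq1'

The match spans [4:9] → '#jq1#'.
Captured: group 1 = 'jq1'.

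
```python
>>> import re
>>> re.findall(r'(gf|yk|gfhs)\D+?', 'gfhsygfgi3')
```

Alternation tries branches left to right and keeps the first one that lets the overall match succeed at that position.
Matches: at [0:3] match 'gfh', group 1 = 'gf'; at [5:8] match 'gfg', group 1 = 'gf'.
Because there's exactly one group, `findall` drops the full match and keeps group 1 from each hit.

['gf', 'gf']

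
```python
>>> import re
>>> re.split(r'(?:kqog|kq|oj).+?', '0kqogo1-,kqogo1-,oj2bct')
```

['0', '1-,', '1-,', 'bct']

Alternation isn't longest-match — the leftmost alternative that fits at this position is chosen.
Matches to split on: at [1:6] → 'kqogo'; at [9:14] → 'kqogo'; at [17:20] → 'oj2'.
The string is cut at each match, leaving 4 pieces.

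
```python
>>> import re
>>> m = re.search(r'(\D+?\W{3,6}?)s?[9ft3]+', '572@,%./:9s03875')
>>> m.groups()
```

The match spans [3:10] → '@,%./:9'.
Captured: group 1 = '@,%./:'.

('@,%./:',)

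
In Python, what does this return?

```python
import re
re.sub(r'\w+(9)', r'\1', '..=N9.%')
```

'..=9.%'

Pattern: one or more of a word character; then a literal '9' (captured).
`\1` in the replacement pulls in group 1's text for each match.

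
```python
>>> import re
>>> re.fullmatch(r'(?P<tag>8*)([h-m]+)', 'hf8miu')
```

This matches zero or more of a literal '8' (captured as 'tag'); then one or more of a character in [h-m] (captured).
For `fullmatch`, every character of the input must be accounted for by the pattern.
Here there's no way to consume every character, so the call returns None.

None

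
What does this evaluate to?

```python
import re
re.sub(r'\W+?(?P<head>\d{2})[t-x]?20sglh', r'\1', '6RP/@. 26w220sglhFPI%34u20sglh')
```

'6RP/@. 26w220sglhFPI34'

Pattern: one or more of a non-word character (lazy); then exactly 2 of a digit (captured as 'head'); then optionally a character in [t-x], then the literal '20s', then the literal 'glh'.
Matches: at [20:30] → '%34u20sglh'.
The replacement refers to a captured group, so each match is rewritten using its own captured text.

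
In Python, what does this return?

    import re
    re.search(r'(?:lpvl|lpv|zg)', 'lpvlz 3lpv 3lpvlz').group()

'lpvl'

The regex engine tests alternatives in the order written; an earlier branch that matches wins even if a later one would match more.
`search` walks the string left to right and returns the first match it finds.
The match spans [0:4] → 'lpvl'.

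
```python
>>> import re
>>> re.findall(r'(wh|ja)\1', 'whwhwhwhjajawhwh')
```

`\1` is not a pattern — it's the concrete string captured by group 1, re-applied verbatim.
Matches: at [0:4] match 'whwh', group 1 = 'wh'; at [4:8] match 'whwh', group 1 = 'wh'; at [8:12] match 'jaja', group 1 = 'ja'; at [12:16] match 'whwh', group 1 = 'wh'.
With a single group, `findall` returns only what that group captured — 4 items.

['wh', 'wh', 'ja', 'wh']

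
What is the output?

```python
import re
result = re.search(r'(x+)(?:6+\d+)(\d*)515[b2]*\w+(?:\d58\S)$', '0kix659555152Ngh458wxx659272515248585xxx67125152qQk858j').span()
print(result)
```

(3, 55)

The match spans [3:55] → 'x659555152Ngh458wxx659272515248585xxx67125152qQk858j'.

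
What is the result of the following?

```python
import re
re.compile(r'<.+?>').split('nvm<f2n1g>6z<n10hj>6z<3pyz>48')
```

['nvm', '6z', '6z', '48']

With the lazy modifier that quantifier settles for the fewest repetitions that let the rest of the pattern succeed (the atoms after it are unaffected and can still be greedy).
Matches to split on: at [3:10] → '<f2n1g>'; at [12:19] → '<n10hj>'; at [21:27] → '<3pyz>'.
The string is cut at each match, leaving 4 pieces.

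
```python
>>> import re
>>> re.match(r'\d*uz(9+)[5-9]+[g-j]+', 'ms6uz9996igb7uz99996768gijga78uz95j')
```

None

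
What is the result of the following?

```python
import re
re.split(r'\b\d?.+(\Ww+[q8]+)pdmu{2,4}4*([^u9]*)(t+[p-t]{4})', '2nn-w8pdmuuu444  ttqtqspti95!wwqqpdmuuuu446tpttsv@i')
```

Pattern: a word boundary (`\b`, zero-width); then optionally a digit, then one or more of any character; then a non-word character, then one or more of a literal 'w', then one or more of one of [q8] (captured); then the literal 'pdm', then 2 to 4 of the literal 'u', then zero or more of a literal '4'; then zero or more of any character except [u9] (captured); then one or more of a literal 't', then exactly 4 of a character in [p-t] (captured).
Matches to split on: at [0:48] → '2nn-w8pdmuuu444  ttqtqspti95!wwqqpdmuuuu446tptts'.
With a capturing group present, the delimiter's captured portion is kept in the result list.

['', '!wwqq', '6', 'tptts', 'v@i']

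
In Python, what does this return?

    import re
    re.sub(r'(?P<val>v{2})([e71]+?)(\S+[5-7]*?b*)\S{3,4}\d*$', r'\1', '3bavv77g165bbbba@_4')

'3bavv'

Pattern: exactly 2 of a literal 'v' (captured as 'val'); then one or more of one of [e71] (lazy) (captured); then one or more of a non-whitespace character, then zero or more of a character in [5-7] (lazy), then zero or more of the literal 'b' (captured); then 3 to 4 of a non-whitespace character, then zero or more of a digit; then anchored at the end.
Matches: at [3:19] → 'vv77g165bbbba@_4'.
`\1` in the replacement pulls in group 1's text for each match.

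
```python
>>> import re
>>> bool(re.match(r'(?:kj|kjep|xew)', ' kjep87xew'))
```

With `match`, the pattern is implicitly anchored at the beginning.
Here position 0 doesn't satisfy it, so the call returns None, and `bool(None)` is False.

False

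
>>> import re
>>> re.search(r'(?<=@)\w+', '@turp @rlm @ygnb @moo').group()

Lookahead/lookbehind check context without consuming it, so the matched span excludes the asserted characters.
The match spans [1:5] → 'turp'.

'turp'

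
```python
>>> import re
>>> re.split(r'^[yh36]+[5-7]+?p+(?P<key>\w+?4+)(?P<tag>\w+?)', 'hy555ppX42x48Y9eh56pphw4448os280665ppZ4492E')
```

With a capturing group present, the delimiter's captured portion is kept in the result list.

['', 'X4', '2', 'x48Y9eh56pphw4448os280665ppZ4492E']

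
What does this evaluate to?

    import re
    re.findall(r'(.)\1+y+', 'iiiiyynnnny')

['i', 'n']

`\1` is not a pattern — it's the concrete string captured by group 1, re-applied verbatim.
Because there's exactly one group, `findall` drops the full match and keeps group 1 from each hit.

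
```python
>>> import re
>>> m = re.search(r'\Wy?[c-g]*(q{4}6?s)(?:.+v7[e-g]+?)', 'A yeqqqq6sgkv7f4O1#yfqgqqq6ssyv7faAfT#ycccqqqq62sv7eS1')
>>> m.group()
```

' yeqqqq6sgkv7f4O1#yfqgqqq6ssyv7faAfT#ycccqqqq62sv7e'

The pattern matches a non-word character, then optionally the literal 'y', then zero or more of a character in [c-g]; then exactly 4 of the literal 'q', then optionally the literal '6', then a literal 's' (captured); then one or more of any character, then the literal 'v7', then one or more of a character in [e-g] (lazy) (non-capturing group).
`search` walks the string left to right and returns the first match it finds.
The match spans [1:52] → ' yeqqqq6sgkv7f4O1#yfqgqqq6ssyv7faAfT#ycccqqqq62sv7e'.
Captured: group 1 = 'qqqq6s'.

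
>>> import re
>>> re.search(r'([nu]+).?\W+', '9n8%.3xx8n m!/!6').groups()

The match spans [1:5] → 'n8%.'.
Captured: group 1 = 'n'.

('n',)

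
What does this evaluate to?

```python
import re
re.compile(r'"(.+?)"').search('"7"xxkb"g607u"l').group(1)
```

'7'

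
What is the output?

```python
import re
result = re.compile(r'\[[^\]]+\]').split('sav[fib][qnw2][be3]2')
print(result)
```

['sav', '', '', '2']

Splitting on the pattern gives 4 pieces.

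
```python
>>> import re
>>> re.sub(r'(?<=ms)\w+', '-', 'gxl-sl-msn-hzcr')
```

The positive lookaround only admits positions where the adjacent text matches; those characters stay outside the span.
Matches: at [9:10] → 'n'.
Each match is replaced by '-'.

'gxl-sl-ms--hzcr'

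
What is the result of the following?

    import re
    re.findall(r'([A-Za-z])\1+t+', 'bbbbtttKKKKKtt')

['b', 'K']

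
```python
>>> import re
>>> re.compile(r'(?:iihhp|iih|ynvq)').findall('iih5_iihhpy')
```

`|` is ordered: at each position the engine commits to the first alternative that works.
Scanning left to right: at [0:3] → 'iih'; at [5:10] → 'iihhp'.
`findall` yields the raw match text (2 of them) because the pattern has no groups.

['iih', 'iihhp']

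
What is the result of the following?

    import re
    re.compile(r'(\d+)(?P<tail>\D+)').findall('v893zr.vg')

Pattern: one or more of a digit (captured); then one or more of a non-digit (captured as 'tail').
Matches: at [1:9] match '893zr.vg', groups = ('893', 'zr.vg').
`findall` packs the 2 group values into a tuple for every match.

[('893', 'zr.vg')]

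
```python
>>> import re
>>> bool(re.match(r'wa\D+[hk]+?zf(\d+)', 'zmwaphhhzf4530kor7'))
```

False

This matches the literal 'wa', then one or more of a non-digit; then one or more of one of [hk] (lazy), then the literal 'zf'; then one or more of a digit (captured).
`re.match` only tries the pattern at the start of the string.
Here the string doesn't start with a match, so the call returns None, and `bool(None)` is False.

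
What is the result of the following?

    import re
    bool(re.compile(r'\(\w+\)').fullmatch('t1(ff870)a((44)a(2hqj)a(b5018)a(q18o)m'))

`fullmatch` succeeds only if the pattern covers the string from start to end.
Here the string isn't matched end-to-end, so the call returns None, and `bool(None)` is False.

False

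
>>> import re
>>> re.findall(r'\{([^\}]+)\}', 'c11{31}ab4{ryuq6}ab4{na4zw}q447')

['31', 'ryuq6', 'na4zw']

Scanning left to right: at [3:7] match '{31}', group 1 = '31'; at [10:17] match '{ryuq6}', group 1 = 'ryuq6'; at [20:27] match '{na4zw}', group 1 = 'na4zw'.
One capturing group, so `findall` returns just the captured substring from each match — 3 in all.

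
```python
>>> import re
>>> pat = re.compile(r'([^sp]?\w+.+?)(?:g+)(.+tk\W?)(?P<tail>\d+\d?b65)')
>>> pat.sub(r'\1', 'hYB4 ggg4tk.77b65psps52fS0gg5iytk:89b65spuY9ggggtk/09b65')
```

'hYB4 '

The pattern matches optionally any character except [sp], then one or more of a word character, then one or more of any character (lazy) (captured); then one or more of a literal 'g' (non-capturing group); then one or more of any character, then the literal 'tk', then optionally a non-word character (captured); then one or more of a digit, then optionally a digit, then the literal 'b65' (captured as 'tail').
The `?` after the quantifier makes it lazy — it takes as little as possible before letting the rest of the pattern try.
Matches: at [0:56] → 'hYB4 ggg4tk.77b65psps52fS0gg5iytk:89b65spuY9ggggtk/09b65'.
Each match is replaced using the text its own group 1 captured.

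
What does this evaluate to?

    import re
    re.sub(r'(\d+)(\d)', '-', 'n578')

'n-'

`sub` substitutes '-' at each match site.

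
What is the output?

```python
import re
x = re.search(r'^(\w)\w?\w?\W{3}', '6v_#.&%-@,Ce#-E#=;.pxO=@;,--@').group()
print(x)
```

6v_#.&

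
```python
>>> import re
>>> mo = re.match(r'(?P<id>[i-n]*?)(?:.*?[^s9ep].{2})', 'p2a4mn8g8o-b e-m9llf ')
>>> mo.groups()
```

('',)

The match spans [0:4] → 'p2a4'.
Captured: group 1 = ''.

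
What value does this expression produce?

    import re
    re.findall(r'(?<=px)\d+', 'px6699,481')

['6699']

Lookahead/lookbehind check context without consuming it, so the matched span excludes the asserted characters.
Matches: at [2:6] → '6699'.
Since nothing is captured, `findall` lists the 1 matched substring directly.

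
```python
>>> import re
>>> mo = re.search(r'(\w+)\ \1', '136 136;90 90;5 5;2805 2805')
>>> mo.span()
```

`\1` has to match the exact text group 1 already captured.
`re.search` scans for the first position where the pattern succeeds.
The match spans [0:7] → '136 136'.
Captured: group 1 = '136'.

(0, 7)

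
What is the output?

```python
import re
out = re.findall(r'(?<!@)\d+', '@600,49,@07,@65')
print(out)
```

A negative assertion filters positions out without eating any characters.
Matches: at [2:4] → '00'; at [5:7] → '49'; at [10:11] → '7'; at [14:15] → '5'.
`findall` yields the raw match text (4 of them) because the pattern has no groups.

['00', '49', '7', '5']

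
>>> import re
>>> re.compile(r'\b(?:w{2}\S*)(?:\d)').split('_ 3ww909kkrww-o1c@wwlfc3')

Pattern: a word boundary (`\b`, zero-width); then exactly 2 of a literal 'w', then zero or more of a non-whitespace character (non-capturing group); then a digit (non-capturing group).
Matches to split on: at [18:24] → 'wwlfc3'.
Each match becomes a cut point; 2 segments remain.

['_ 3ww909kkrww-o1c@', '']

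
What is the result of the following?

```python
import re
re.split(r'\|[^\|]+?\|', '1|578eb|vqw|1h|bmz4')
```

['1', 'vqw', 'bmz4']

Matches to split on: at [1:8] → '|578eb|'; at [11:15] → '|1h|'.
`split` removes every match and returns the 3 fragments in between.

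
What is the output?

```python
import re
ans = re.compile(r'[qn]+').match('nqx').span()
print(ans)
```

(0, 2)

`match` is anchored at position 0; if the pattern doesn't fit there, it returns None.
The match spans [0:2] → 'nq'.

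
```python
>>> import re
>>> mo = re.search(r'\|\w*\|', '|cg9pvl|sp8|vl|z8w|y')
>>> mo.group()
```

The match spans [0:8] → '|cg9pvl|'.

'|cg9pvl|'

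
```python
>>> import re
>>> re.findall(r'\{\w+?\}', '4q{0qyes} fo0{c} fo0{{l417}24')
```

['{0qyes}', '{c}', '{l417}']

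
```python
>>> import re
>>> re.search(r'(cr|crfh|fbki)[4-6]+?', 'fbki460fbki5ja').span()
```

`re.search` tries every starting position until one works.
The match spans [0:5] → 'fbki4'.
Captured: group 1 = 'fbki'.

(0, 5)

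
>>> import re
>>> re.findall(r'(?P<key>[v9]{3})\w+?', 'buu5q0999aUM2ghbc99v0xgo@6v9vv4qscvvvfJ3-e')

['999', '99v', 'v9v', 'vvv']

Because there's exactly one group, `findall` drops the full match and keeps group 1 from each hit.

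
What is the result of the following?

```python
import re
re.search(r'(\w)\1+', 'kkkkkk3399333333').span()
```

After group 1 captures some text, `\1` only succeeds where that same text appears again.
`search` walks the string left to right and returns the first match it finds.
The match spans [0:6] → 'kkkkkk'.
Captured: group 1 = 'k'.

(0, 6)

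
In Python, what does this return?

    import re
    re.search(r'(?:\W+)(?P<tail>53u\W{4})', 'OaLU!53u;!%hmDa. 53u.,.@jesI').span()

(15, 24)

The match spans [15:24] → '. 53u.,.@'.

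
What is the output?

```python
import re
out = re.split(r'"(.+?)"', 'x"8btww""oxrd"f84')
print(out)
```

['x', '8btww', '', 'oxrd', 'f84']

The `?` after the quantifier makes it lazy — it takes as little as possible before letting the rest of the pattern try.
The group in the pattern means `split` returns the separators' captures alongside the pieces.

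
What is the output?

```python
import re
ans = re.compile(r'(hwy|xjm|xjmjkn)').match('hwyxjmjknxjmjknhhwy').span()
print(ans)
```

(0, 3)

With `match`, the pattern is implicitly anchored at the beginning.
The match spans [0:3] → 'hwy'.
Captured: group 1 = 'hwy'.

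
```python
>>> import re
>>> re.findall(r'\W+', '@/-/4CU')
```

Pattern: one or more of a non-word character.
No capturing groups, so `findall` returns the 1 full match string.

['@/-/']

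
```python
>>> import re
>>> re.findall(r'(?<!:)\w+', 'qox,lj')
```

['qox', 'lj']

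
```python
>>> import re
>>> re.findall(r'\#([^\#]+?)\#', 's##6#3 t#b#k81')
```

['6', 'b']

One capturing group, so `findall` returns just the captured substring from each match — 2 in all.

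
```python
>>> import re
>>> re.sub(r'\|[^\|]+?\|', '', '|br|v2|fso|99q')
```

'v299q'

`sub` substitutes '' at each match site.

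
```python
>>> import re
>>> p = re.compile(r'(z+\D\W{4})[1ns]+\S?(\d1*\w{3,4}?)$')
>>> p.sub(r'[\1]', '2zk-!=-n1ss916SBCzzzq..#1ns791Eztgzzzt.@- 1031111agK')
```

'2zk-!=-n1ss916SBCzzzq..#1ns791Eztg[zzzt.@- ]'

The pattern matches one or more of the literal 'z', then a non-digit, then exactly 4 of a non-word character (captured); then one or more of one of [1ns], then optionally a non-whitespace character; then a digit, then zero or more of the literal '1', then 3 to 4 of a word character (lazy) (captured); then anchored at the end.
Matches: at [34:52] → 'zzzt.@- 1031111agK'.
Each match is replaced using the text its own group 1 captured.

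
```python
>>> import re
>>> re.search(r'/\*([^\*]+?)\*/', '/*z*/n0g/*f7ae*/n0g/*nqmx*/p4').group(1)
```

`re.search` scans for the first position where the pattern succeeds.
The match spans [0:5] → '/*z*/'.
Captured: group 1 = 'z'.

'z'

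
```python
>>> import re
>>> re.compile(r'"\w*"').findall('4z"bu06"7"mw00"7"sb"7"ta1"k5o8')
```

['"bu06"', '"mw00"', '"sb"', '"ta1"']

Matches: at [2:8] → '"bu06"'; at [9:15] → '"mw00"'; at [16:20] → '"sb"'; at [21:26] → '"ta1"'.
`findall` yields the raw match text (4 of them) because the pattern has no groups.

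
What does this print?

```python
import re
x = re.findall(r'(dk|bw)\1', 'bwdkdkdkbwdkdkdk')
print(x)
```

`\1` has to match the exact text group 1 already captured.
Walking the string: at [2:6] match 'dkdk', group 1 = 'dk'; at [10:14] match 'dkdk', group 1 = 'dk'.
Because there's exactly one group, `findall` drops the full match and keeps group 1 from each hit.

['dk', 'dk']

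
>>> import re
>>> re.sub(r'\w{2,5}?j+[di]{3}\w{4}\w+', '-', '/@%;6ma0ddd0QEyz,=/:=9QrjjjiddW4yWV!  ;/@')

'/@%;6ma0ddd0QEyz,=/:=-!  ;/@'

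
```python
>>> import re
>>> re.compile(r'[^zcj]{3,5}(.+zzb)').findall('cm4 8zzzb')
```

This matches 3 to 5 of any character except [zcj]; then one or more of any character, then the literal 'zzb' (captured).
Walking the string: at [1:9] match 'm4 8zzzb', group 1 = 'zzzb'.
`findall` collects group 1 from the one match (1 total).

['zzzb']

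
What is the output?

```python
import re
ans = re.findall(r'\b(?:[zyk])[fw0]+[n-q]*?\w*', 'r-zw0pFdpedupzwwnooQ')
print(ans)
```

['zw0pFdpedupzwwnooQ']

`findall` yields the raw match text (1 of them) because the pattern has no groups.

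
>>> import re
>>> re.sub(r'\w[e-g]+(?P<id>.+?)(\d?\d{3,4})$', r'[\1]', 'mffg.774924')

'[.7]'

This matches a word character, then one or more of a character in [e-g]; then one or more of any character (lazy) (captured as 'id'); then optionally a digit, then 3 to 4 of a digit (captured); then anchored at the end.
The `?` after the quantifier makes it lazy — it takes as little as possible before letting the rest of the pattern try.
Matches: at [0:11] → 'mffg.774924'.
Each match is replaced using the text its own group 1 captured.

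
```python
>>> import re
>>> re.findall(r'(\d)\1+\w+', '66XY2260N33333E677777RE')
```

['6']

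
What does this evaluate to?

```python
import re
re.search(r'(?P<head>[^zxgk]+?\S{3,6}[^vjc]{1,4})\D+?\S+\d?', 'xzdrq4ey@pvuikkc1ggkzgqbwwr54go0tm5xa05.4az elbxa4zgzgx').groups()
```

The match spans [2:43] → 'drq4ey@pvuikkc1ggkzgqbwwr54go0tm5xa05.4az'.
Captured: group 1 = 'drq4ey@p'.

('drq4ey@p',)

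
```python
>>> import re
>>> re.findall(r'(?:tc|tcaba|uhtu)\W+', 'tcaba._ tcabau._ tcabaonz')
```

Matches: at [0:6] → 'tcaba.'.
Since nothing is captured, `findall` lists the 1 matched substring directly.

['tcaba.']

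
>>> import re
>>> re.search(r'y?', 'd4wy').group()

''

This matches optionally a literal 'y'.
The match spans [0:0] → ''.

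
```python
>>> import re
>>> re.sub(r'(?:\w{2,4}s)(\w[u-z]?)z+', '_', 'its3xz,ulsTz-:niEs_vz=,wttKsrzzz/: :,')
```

'_,_-:_=,_/: :,'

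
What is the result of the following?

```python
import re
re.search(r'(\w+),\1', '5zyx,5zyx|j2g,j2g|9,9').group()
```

`\1` has to match the exact text group 1 already captured.
The match spans [0:9] → '5zyx,5zyx'.

'5zyx,5zyx'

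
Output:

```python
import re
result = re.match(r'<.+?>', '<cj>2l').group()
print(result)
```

`match` is anchored at position 0; if the pattern doesn't fit there, it returns None.
The match spans [0:4] → '<cj>'.

<cj>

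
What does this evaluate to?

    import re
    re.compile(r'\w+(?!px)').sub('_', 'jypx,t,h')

The negative lookaround is zero-width — it rules out positions where the adjacent text would match, without consuming anything.
Matches: at [0:4] → 'jypx'; at [5:6] → 't'; at [7:8] → 'h'.
Every occurrence is swapped for '_'.

'_,_,_'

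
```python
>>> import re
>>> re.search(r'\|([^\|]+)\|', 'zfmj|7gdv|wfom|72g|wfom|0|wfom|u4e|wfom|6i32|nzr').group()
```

`re.search` scans for the first position where the pattern succeeds.
The match spans [4:10] → '|7gdv|'.
Captured: group 1 = '7gdv'.

'|7gdv|'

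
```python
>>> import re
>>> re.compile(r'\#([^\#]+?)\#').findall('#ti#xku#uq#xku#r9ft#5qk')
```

['ti', 'uq', 'r9ft']

Scanning left to right: at [0:4] match '#ti#', group 1 = 'ti'; at [7:11] match '#uq#', group 1 = 'uq'; at [14:20] match '#r9ft#', group 1 = 'r9ft'.
With a single group, `findall` returns only what that group captured — 3 items.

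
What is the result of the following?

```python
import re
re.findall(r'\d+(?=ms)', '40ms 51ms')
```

['40', '51']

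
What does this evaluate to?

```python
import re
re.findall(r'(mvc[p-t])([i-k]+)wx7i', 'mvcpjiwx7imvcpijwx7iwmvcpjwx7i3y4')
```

[('mvcp', 'ji'), ('mvcp', 'ij'), ('mvcp', 'j')]

The pattern matches the literal 'mvc', then a character in [p-t] (captured); then one or more of a character in [i-k] (captured); then the literal 'w', then the literal 'x7i'.
Scanning left to right: at [0:10] match 'mvcpjiwx7i', groups = ('mvcp', 'ji'); at [10:20] match 'mvcpijwx7i', groups = ('mvcp', 'ij'); at [21:30] match 'mvcpjwx7i', groups = ('mvcp', 'j').
Multiple groups make `findall` return tuples — one 2-tuple for each match.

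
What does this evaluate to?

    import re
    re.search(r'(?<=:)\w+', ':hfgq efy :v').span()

(1, 5)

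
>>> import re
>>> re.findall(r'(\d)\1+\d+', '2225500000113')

['2']

`\1` has to match the exact text group 1 already captured.
With a single group, `findall` returns only what that group captured — 1 item.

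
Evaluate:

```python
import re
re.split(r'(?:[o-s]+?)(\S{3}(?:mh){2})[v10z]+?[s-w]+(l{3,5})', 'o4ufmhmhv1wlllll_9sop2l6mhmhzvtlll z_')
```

With a capturing group present, the delimiter's captured portion is kept in the result list.

['', '4ufmhmh', 'lllll', '_9', '2l6mhmh', 'lll', ' z_']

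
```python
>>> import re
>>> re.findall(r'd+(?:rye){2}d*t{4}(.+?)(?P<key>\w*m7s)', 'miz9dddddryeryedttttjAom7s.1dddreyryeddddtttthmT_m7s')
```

The `?` after the quantifier makes it lazy — it takes as little as possible before letting the rest of the pattern try.
Multiple groups make `findall` return tuples — one 2-tuple for the one match.

[('j', 'Aom7s')]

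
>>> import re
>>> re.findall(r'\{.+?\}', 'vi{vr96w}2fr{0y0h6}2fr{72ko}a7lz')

['{vr96w}', '{0y0h6}', '{72ko}']

Because the quantifier is non-greedy, it stops expanding at the earliest point where the rest of the pattern can succeed.
Matches: at [2:9] → '{vr96w}'; at [12:19] → '{0y0h6}'; at [22:28] → '{72ko}'.
With no groups in the pattern, `findall` gives back each whole match — 3 here.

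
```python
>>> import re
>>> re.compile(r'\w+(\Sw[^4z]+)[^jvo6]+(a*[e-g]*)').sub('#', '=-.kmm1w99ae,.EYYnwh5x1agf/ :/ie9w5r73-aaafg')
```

'=-.#'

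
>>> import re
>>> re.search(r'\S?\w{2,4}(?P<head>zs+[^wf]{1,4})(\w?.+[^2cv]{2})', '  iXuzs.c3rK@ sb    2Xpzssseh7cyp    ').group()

'iXuzs.c3rK@ sb    2Xpzssseh7cyp    '

Pattern: optionally a non-whitespace character, then 2 to 4 of a word character; then a literal 'z', then one or more of a literal 's', then 1 to 4 of any character except [wf] (captured as 'head'); then optionally a word character, then one or more of any character, then exactly 2 of any character except [2cv] (captured).
`re.search` tries every starting position until one works.
The match spans [2:37] → 'iXuzs.c3rK@ sb    2Xpzssseh7cyp    '.
Captured: group 1 = 'zs.c3r', group 2 = 'K@ sb    2Xpzssseh7cyp    '.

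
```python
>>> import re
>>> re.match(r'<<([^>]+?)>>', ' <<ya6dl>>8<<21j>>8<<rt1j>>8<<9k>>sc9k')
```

None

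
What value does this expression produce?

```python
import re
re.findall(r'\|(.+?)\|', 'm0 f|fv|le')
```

`findall` collects group 1 from the one match (1 total).

['fv']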